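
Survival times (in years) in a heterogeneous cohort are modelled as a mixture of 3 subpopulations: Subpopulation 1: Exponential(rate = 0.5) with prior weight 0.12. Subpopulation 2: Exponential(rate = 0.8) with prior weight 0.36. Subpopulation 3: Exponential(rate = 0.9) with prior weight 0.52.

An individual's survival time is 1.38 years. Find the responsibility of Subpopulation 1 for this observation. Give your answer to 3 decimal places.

By Bayes' theorem, P(k | x) = π_k f_k(x) / Σ_j π_j f_j(x).
Exponential densities:
  f_1 = 0.250788
  f_2 = 0.265234
  f_3 = 0.259925
Prior × likelihood for each component:
  π_1·f_1 = 0.12 × 0.250788 = 0.0300946
  π_2·f_2 = 0.36 × 0.265234 = 0.0954842
  π_3·f_3 = 0.52 × 0.259925 = 0.135161
Denominator: 0.0300946 + 0.0954842 + 0.135161 = 0.26074
P(Subpopulation 1 | data) ≈ 0.115

0.115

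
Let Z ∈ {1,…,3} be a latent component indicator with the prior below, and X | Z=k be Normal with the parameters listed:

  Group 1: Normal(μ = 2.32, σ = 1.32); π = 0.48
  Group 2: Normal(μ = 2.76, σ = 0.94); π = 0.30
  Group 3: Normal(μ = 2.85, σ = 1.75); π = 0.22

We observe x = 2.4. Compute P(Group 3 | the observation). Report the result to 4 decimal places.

The responsibility of component k is π_k f_k(x) divided by Σ_j π_j f_j(x).
Component likelihoods at x = 2.4:
  p_1 = (1/(1.32·√(2π)))·exp(−(2.4−2.32)²/(2·1.32²)) = 0.302229·exp(-0.00184) = 0.301674
  p_2 = (1/(0.94·√(2π)))·exp(−(2.4−2.76)²/(2·0.94²)) = 0.424407·exp(-0.07334) = 0.394396
  p_3 = (1/(1.75·√(2π)))·exp(−(2.4−2.85)²/(2·1.75²)) = 0.227967·exp(-0.03306) = 0.220553
Multiply by the mixture weights:
  π_1·p_1 = 0.48 × 0.301674 = 0.144804
  π_2·p_2 = 0.30 × 0.394396 = 0.118319
  π_3·p_3 = 0.22 × 0.220553 = 0.0485217
Denominator: 0.144804 + 0.118319 + 0.0485217 = 0.311644
P(Group 3 | 2.4) = 0.0485217 / 0.311644 ≈ 0.1557

0.1557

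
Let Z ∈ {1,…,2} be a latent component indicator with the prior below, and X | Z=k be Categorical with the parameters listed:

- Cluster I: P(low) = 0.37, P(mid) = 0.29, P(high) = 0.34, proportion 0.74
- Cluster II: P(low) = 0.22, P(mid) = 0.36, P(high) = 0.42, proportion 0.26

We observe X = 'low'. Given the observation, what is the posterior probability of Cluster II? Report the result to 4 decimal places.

0.1728

Posterior ∝ prior × likelihood, so P(k | x) ∝ w_k f_k(x); normalise over all components.
Categorical probabilities:
  L_I = 0.37
  L_II = 0.22
Weight by the priors:
  w_I·L_I = 0.74 × 0.37 = 0.2738
  w_II·L_II = 0.26 × 0.22 = 0.0572
Marginal: 0.2738 + 0.0572 = 0.331
Responsibility of Cluster II: 0.0572 / 0.331 ≈ 0.1728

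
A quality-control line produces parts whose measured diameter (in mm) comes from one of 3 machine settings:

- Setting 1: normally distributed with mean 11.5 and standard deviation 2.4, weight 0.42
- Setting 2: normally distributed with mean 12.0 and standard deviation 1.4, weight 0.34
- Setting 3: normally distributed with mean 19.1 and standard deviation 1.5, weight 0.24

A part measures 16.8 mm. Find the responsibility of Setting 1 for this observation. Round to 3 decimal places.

Posterior ∝ prior × likelihood, so P(k | x) ∝ P(Z=k) f_k(x); normalise over all components.
Normal densities:
  p_1 = (1/(2.4·√(2π)))·exp(−(16.8−11.5)²/(2·2.4²)) = 0.166226·exp(-2.43837) = 0.0145121
  p_2 = (1/(1.4·√(2π)))·exp(−(16.8−12.0)²/(2·1.4²)) = 0.284959·exp(-5.87755) = 0.000798351
  p_3 = (1/(1.5·√(2π)))·exp(−(16.8−19.1)²/(2·1.5²)) = 0.265962·exp(-1.17556) = 0.0820883
Multiply by the mixture weights:
  P(Z=1)·p_1 = 0.42 × 0.0145121 = 0.00609506
  P(Z=2)·p_2 = 0.34 × 0.000798351 = 0.000271439
  P(Z=3)·p_3 = 0.24 × 0.0820883 = 0.0197012
Denominator: 0.00609506 + 0.000271439 + 0.0197012 = 0.0260677
P(Setting 1 | 16.8 mm) = 0.00609506 / 0.0260677 ≈ 0.234

0.234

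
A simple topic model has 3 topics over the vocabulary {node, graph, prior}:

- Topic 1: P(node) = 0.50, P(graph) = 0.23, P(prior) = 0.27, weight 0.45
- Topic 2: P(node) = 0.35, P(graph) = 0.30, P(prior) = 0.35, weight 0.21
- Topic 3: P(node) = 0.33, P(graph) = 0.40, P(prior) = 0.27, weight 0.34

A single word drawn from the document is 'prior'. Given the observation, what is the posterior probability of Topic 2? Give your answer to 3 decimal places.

Apply Bayes' rule: the posterior for each component is proportional to its prior times its likelihood at x.
Component likelihoods at x = 'prior':
  p_1 = 0.27
  p_2 = 0.35
  p_3 = 0.27
Weight by the priors:
  π_1·p_1 = 0.45 × 0.27 = 0.1215
  π_2·p_2 = 0.21 × 0.35 = 0.0735
  π_3·p_3 = 0.34 × 0.27 = 0.0918
Denominator: 0.1215 + 0.0735 + 0.0918 = 0.2868
P(Topic 2 | data) ≈ 0.256

0.256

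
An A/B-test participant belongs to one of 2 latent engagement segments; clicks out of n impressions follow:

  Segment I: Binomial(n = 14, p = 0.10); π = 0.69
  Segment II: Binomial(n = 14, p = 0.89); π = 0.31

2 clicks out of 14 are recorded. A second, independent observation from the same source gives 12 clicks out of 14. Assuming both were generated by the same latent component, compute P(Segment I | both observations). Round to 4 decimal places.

0.4067

By Bayes' theorem, P(k | x) = π_k f_k(x) / Σ_j π_j f_j(x).
Since both observations come from the same component, the likelihood for component k is f_k(x₁)·f_k(x₂).
  p_I = [0.257011] × [7.371e-11] = 1.89443e-11
  p_II = [2.26221e-10] × [0.271961] = 6.15234e-11
Prior × likelihood for each component:
  π_I·p_I = 0.69 × 1.89443e-11 = 1.30715e-11
  π_II·p_II = 0.31 × 6.15234e-11 = 1.90723e-11
Sum: 1.30715e-11 + 1.90723e-11 = 3.21438e-11
P(Segment I | x) ≈ 0.4067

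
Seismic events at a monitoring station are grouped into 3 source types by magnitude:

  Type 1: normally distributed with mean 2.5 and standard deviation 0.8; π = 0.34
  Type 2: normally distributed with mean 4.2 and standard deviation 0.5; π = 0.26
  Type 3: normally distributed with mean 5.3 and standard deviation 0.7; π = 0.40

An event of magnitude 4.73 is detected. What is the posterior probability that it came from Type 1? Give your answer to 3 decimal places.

The responsibility of component k is π_k f_k(x) divided by Σ_j π_j f_j(x).
Normal densities:
  p_1 = 0.0102459
  p_2 = 0.454939
  p_3 = 0.409101
Multiply by the mixture weights:
  π_1·p_1 = 0.34 × 0.0102459 = 0.00348362
  π_2·p_2 = 0.26 × 0.454939 = 0.118284
  π_3·p_3 = 0.40 × 0.409101 = 0.16364
Denominator: 0.00348362 + 0.118284 + 0.16364 = 0.285408
P(Type 1 | the observation) = 0.00348362 / 0.285408 ≈ 0.012

0.012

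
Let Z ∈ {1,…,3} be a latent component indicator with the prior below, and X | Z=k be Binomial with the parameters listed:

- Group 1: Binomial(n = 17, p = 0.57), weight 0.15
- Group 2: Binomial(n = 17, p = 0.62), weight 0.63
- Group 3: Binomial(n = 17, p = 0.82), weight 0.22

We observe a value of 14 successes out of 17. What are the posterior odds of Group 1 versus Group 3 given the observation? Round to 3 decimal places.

The posterior odds equal the prior odds times the likelihood ratio: (w_i/w_j)·(f_i(x)/f_j(x)).
Component likelihoods at x = 14 successes out of 17:
  f_1 = C(17,14)·0.57^14·0.43^3 = 680·0.000382162·0.079507 = 0.0206615
  f_2 = C(17,14)·0.62^14·0.38^3 = 680·0.00124018·0.054872 = 0.0462747
  f_3 = C(17,14)·0.82^14·0.18^3 = 680·0.0621432·0.005832 = 0.246445
Posterior odds = (w_1·f_1) / (w_3·f_3) = (0.15·0.0206615) / (0.22·0.246445) = 0.00309923 / 0.0542179 ≈ 0.057

0.057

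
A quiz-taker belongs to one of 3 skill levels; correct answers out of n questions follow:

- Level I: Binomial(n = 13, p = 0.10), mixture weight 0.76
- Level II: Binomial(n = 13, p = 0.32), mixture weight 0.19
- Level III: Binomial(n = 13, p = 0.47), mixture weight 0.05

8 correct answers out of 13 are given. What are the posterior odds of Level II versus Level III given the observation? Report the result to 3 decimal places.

Only the two components matter; the odds are (π_i f_i(x)) / (π_j f_j(x)).
Evaluate each component's likelihood at the observed value:
  L_I = C(13,8)·0.10^8·0.90^5 = 1287·1e-08·0.59049 = 7.59961e-06
  L_II = C(13,8)·0.32^8·0.68^5 = 1287·0.000109951·0.145393 = 0.0205742
  L_III = C(13,8)·0.47^8·0.53^5 = 1287·0.00238113·0.0418195 = 0.128157
Odds = (0.19/0.05) × (0.0205742/0.128157) = 3.8 × 0.16054 ≈ 0.610

0.610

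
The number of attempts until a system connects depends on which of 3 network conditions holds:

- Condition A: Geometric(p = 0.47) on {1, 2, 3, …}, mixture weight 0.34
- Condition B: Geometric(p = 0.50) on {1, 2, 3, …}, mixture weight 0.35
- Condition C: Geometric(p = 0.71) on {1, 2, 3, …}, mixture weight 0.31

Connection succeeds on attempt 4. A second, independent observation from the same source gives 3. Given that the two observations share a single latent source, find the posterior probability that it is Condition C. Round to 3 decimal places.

0.052

By Bayes' theorem, P(k | x) = w_k f_k(x) / Σ_j w_j f_j(x).
Since both observations come from the same component, the likelihood for component k is f_k(x₁)·f_k(x₂).
  L_A = [0.47·(1−0.47)^3 = 0.47·0.148877 = 0.0699722] × [0.132023] = 0.00923794
  L_B = [0.50·(1−0.50)^3 = 0.50·0.125 = 0.0625] × [0.125] = 0.0078125
  L_C = [0.71·(1−0.71)^3 = 0.71·0.024389 = 0.0173162] × [0.059711] = 0.00103397
Weight by the priors:
  w_A·L_A = 0.34 × 0.00923794 = 0.0031409
  w_B·L_B = 0.35 × 0.0078125 = 0.00273437
  w_C·L_C = 0.31 × 0.00103397 = 0.00032053
Normaliser: 0.0031409 + 0.00273437 + 0.00032053 = 0.0061958
P(Condition C | data) ≈ 0.052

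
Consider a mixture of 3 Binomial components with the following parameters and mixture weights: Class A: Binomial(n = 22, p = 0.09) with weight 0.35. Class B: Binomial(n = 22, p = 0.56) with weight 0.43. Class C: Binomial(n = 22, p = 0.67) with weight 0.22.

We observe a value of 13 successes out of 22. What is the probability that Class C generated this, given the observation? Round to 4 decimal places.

The responsibility of component k is w_k f_k(x) divided by Σ_j w_j f_j(x).
Component likelihoods at x = 13 successes out of 22:
  p_A = C(22,13)·0.09^13·0.91^9 = 497420·2.54187e-14·0.42793 = 5.41064e-09
  p_B = C(22,13)·0.56^13·0.44^9 = 497420·0.000532653·0.000618122 = 0.163773
  p_C = C(22,13)·0.67^13·0.33^9 = 497420·0.00548242·4.64115e-05 = 0.126567
Prior × likelihood for each component:
  w_A·p_A = 0.35 × 5.41064e-09 = 1.89372e-09
  w_B·p_B = 0.43 × 0.163773 = 0.0704223
  w_C·p_C = 0.22 × 0.126567 = 0.0278448
Normaliser: 1.89372e-09 + 0.0704223 + 0.0278448 = 0.0982671
Responsibility of Class C: 0.0278448 / 0.0982671 ≈ 0.2834

0.2834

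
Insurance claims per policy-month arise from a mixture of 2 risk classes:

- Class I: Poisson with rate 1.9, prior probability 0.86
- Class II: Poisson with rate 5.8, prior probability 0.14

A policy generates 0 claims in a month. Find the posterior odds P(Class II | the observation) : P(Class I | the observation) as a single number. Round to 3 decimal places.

0.003

The posterior odds equal the prior odds times the likelihood ratio: (π_i/π_j)·(f_i(x)/f_j(x)).
Poisson probabilities:
  p_I = 0.149569
  p_II = 0.00302755
Posterior odds = (π_II·p_II) / (π_I·p_I) = (0.14·0.00302755) / (0.86·0.149569) = 0.000423858 / 0.128629 ≈ 0.003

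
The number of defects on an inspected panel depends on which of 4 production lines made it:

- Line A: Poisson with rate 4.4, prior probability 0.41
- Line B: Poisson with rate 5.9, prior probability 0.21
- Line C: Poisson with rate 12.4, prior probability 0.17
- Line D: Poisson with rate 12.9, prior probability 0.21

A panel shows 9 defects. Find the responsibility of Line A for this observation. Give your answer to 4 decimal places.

0.1715

P(component k | x) = π_k·f_k(x) / marginal(x), where marginal(x) = Σ_j π_j·f_j(x).
Evaluate each component's likelihood at the observed value:
  f_A = e^(−4.4)·4.4^9/9! = 0.020913
  f_B = e^(−5.9)·5.9^9/9! = 0.0653985
  f_C = e^(−12.4)·12.4^9/9! = 0.0786648
  f_D = e^(−12.9)·12.9^9/9! = 0.0680998
Weight by the priors:
  π_A·f_A = 0.41 × 0.020913 = 0.00857431
  π_B·f_B = 0.21 × 0.0653985 = 0.0137337
  π_C·f_C = 0.17 × 0.0786648 = 0.013373
  π_D·f_D = 0.21 × 0.0680998 = 0.0143009
Marginal: 0.00857431 + 0.0137337 + 0.013373 + 0.0143009 = 0.049982
P(Line A | the observation) = 0.00857431 / 0.049982 ≈ 0.1715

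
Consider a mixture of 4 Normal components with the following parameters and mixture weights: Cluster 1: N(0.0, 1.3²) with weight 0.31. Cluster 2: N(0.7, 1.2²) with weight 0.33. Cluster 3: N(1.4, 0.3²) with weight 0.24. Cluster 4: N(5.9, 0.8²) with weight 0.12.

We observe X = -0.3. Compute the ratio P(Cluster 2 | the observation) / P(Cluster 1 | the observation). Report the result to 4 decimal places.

0.8369

Since P(k|x) ∝ P(Z=k) f_k(x), the posterior odds are P(Z=i) f_i(x) / (P(Z=j) f_j(x)).
Normal densities:
  f_1 = (1/(1.3·√(2π)))·exp(−(-0.3−0.0)²/(2·1.3²)) = 0.306879·exp(-0.02663) = 0.298815
  f_2 = (1/(1.2·√(2π)))·exp(−(-0.3−0.7)²/(2·1.2²)) = 0.332452·exp(-0.34722) = 0.234927
  f_3 = (1/(0.3·√(2π)))·exp(−(-0.3−1.4)²/(2·0.3²)) = 1.329808·exp(-16.05556) = 1.41563e-07
  f_4 = (1/(0.8·√(2π)))·exp(−(-0.3−5.9)²/(2·0.8²)) = 0.498678·exp(-30.03125) = 4.52287e-14
0.0775258 / 0.0926327 ≈ 0.8369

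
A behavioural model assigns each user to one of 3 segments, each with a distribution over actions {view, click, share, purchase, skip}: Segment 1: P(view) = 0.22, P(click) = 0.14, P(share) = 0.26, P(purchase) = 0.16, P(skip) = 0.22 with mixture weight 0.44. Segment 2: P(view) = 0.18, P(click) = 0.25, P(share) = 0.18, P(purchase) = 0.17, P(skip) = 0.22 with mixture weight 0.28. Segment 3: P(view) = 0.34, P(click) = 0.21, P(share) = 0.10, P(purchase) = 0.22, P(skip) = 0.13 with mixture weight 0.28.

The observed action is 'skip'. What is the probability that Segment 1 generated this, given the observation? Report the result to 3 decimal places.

P(component k | x) = π_k·f_k(x) / marginal(x), where marginal(x) = Σ_j π_j·f_j(x).
Component likelihoods at x = 'skip':
  f_1 = P(skip | comp) = 0.22
  f_2 = P(skip | comp) = 0.22
  f_3 = P(skip | comp) = 0.13
Multiply by the mixture weights:
  π_1·f_1 = 0.44 × 0.22 = 0.0968
  π_2·f_2 = 0.28 × 0.22 = 0.0616
  π_3·f_3 = 0.28 × 0.13 = 0.0364
Denominator: 0.0968 + 0.0616 + 0.0364 = 0.1948
P(Segment 1 | data) = 0.0968 / 0.1948 ≈ 0.497

0.497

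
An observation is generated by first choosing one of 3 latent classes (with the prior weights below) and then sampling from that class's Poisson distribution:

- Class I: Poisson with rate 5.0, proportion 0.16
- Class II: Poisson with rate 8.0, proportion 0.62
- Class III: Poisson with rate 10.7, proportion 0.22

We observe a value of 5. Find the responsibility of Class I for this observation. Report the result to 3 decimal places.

Apply Bayes' rule: the posterior for each component is proportional to its prior times its likelihood at x.
Poisson probabilities:
  p_I = e^(−5.0)·5.0^5/5! = 0.175467
  p_II = e^(−8.0)·8.0^5/5! = 0.0916037
  p_III = e^(−10.7)·10.7^5/5! = 0.0263504
Prior × likelihood for each component:
  w_I·p_I = 0.16 × 0.175467 = 0.0280748
  w_II·p_II = 0.62 × 0.0916037 = 0.0567943
  w_III·p_III = 0.22 × 0.0263504 = 0.00579708
Marginal: 0.0280748 + 0.0567943 + 0.00579708 = 0.0906661
So the posterior for Class I is 0.0280748 / 0.0906661 ≈ 0.310.

0.310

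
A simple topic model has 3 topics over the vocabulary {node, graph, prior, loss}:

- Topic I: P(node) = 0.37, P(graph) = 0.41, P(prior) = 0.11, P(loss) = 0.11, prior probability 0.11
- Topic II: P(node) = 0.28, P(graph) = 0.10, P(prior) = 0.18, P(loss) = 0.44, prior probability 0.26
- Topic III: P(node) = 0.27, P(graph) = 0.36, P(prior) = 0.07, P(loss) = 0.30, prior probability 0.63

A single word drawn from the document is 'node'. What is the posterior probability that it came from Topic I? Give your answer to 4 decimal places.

P(component k | x) = P(Z=k)·f_k(x) / marginal(x), where marginal(x) = Σ_j P(Z=j)·f_j(x).
Categorical probabilities:
  L_I = 0.37
  L_II = 0.28
  L_III = 0.27
Multiply by the mixture weights:
  P(Z=I)·L_I = 0.11 × 0.37 = 0.0407
  P(Z=II)·L_II = 0.26 × 0.28 = 0.0728
  P(Z=III)·L_III = 0.63 × 0.27 = 0.1701
Evidence: 0.0407 + 0.0728 + 0.1701 = 0.2836
P(Topic I | data) ≈ 0.1435

0.1435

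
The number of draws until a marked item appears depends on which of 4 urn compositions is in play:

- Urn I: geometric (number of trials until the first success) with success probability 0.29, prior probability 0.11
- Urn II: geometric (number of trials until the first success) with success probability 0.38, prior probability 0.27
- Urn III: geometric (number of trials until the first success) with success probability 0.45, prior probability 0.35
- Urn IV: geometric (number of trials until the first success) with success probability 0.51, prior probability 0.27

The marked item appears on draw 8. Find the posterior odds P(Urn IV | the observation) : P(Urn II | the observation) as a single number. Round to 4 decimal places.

0.2585

Only the two components matter; the odds are (P(Z=i) f_i(x)) / (P(Z=j) f_j(x)).
Geometric probabilities:
  L_I = 0.29·(1−0.29)^7 = 0.29·0.0909512 = 0.0263758
  L_II = 0.38·(1−0.38)^7 = 0.38·0.0352161 = 0.0133821
  L_III = 0.45·(1−0.45)^7 = 0.45·0.0152244 = 0.00685096
  L_IV = 0.51·(1−0.51)^7 = 0.51·0.00678223 = 0.00345894
0.000933913 / 0.00361318 ≈ 0.2585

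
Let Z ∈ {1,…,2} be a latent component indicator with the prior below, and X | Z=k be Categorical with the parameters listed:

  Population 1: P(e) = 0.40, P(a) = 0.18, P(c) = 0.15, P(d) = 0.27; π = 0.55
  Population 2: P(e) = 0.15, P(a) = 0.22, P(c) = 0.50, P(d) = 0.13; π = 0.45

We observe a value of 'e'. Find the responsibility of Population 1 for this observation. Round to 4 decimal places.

0.7652

The responsibility of component k is π_k f_k(x) divided by Σ_j π_j f_j(x).
Categorical probabilities:
  p_1 = 0.4
  p_2 = 0.15
Weight by the priors:
  π_1·p_1 = 0.55 × 0.4 = 0.22
  π_2·p_2 = 0.45 × 0.15 = 0.0675
Marginal: 0.22 + 0.0675 = 0.2875
Responsibility of Population 1: 0.22 / 0.2875 ≈ 0.7652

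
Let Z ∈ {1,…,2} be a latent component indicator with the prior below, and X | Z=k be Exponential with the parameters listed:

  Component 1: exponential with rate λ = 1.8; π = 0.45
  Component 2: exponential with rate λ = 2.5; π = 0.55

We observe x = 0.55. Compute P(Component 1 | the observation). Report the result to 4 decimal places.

0.4640

Posterior ∝ prior × likelihood, so P(k | x) ∝ w_k f_k(x); normalise over all components.
Evaluate each component's likelihood at the observed value:
  L_1 = 1.8·e^(−1.8·0.55) = 1.8·e^(−0.9900) = 0.668838
  L_2 = 2.5·e^(−2.5·0.55) = 2.5·e^(−1.3750) = 0.632099
Multiply by the mixture weights:
  w_1·L_1 = 0.45 × 0.668838 = 0.300977
  w_2·L_2 = 0.55 × 0.632099 = 0.347654
Marginal: 0.300977 + 0.347654 = 0.648632
So the posterior for Component 1 is 0.300977 / 0.648632 ≈ 0.4640.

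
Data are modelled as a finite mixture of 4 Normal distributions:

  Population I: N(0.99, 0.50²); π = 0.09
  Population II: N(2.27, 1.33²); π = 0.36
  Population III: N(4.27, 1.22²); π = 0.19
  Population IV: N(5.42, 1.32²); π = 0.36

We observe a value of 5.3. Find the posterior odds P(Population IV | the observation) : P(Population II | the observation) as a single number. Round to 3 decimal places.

13.444

Only the two components matter; the odds are (π_i f_i(x)) / (π_j f_j(x)).
Component likelihoods at x = 5.3:
  L_I = 5.84716e-17
  L_II = 0.0223886
  L_III = 0.228967
  L_IV = 0.300983
Posterior odds = (π_IV·L_IV) / (π_II·L_II) = (0.36·0.300983) / (0.36·0.0223886) = 0.108354 / 0.00805988 ≈ 13.444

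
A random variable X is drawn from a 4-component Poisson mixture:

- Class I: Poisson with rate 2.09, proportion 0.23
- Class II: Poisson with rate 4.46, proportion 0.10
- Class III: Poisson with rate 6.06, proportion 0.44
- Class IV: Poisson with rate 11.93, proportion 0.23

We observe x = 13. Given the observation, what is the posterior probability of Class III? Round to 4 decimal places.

Apply Bayes' rule: the posterior for each component is proportional to its prior times its likelihood at x.
Component likelihoods at x = 13:
  p_I = 2.88367e-07
  p_II = 0.000513002
  p_III = 0.00557236
  p_IV = 0.104933
Prior × likelihood for each component:
  P(Z=I)·p_I = 0.23 × 2.88367e-07 = 6.63245e-08
  P(Z=II)·p_II = 0.10 × 0.000513002 = 5.13002e-05
  P(Z=III)·p_III = 0.44 × 0.00557236 = 0.00245184
  P(Z=IV)·p_IV = 0.23 × 0.104933 = 0.0241346
Sum: 6.63245e-08 + 5.13002e-05 + 0.00245184 + 0.0241346 = 0.0266378
Responsibility of Class III: 0.00245184 / 0.0266378 ≈ 0.0920

0.0920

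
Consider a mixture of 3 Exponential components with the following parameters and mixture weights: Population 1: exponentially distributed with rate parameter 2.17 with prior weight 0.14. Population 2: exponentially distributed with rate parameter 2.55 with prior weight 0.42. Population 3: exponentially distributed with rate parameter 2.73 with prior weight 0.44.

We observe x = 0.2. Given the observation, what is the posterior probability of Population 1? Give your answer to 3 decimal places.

0.128

Apply Bayes' rule: the posterior for each component is proportional to its prior times its likelihood at x.
Evaluate each component's likelihood at the observed value:
  p_1 = 2.17·e^(−2.17·0.2) = 2.17·e^(−0.4340) = 1.40597
  p_2 = 2.55·e^(−2.55·0.2) = 2.55·e^(−0.5100) = 1.53126
  p_3 = 2.73·e^(−2.73·0.2) = 2.73·e^(−0.5460) = 1.58139
Multiply by the mixture weights:
  w_1·p_1 = 0.14 × 1.40597 = 0.196836
  w_2·p_2 = 0.42 × 1.53126 = 0.643131
  w_3·p_3 = 0.44 × 1.58139 = 0.69581
Denominator: 0.196836 + 0.643131 + 0.69581 = 1.53578
P(Population 1 | x) = 0.196836 / 1.53578 ≈ 0.128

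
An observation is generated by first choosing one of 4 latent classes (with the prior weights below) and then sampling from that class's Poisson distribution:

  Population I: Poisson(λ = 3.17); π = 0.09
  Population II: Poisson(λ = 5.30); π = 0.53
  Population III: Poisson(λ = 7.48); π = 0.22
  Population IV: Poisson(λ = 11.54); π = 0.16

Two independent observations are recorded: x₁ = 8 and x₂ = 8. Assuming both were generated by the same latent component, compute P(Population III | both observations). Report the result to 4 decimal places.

Posterior ∝ prior × likelihood, so P(k | x) ∝ π_k f_k(x); normalise over all components.
Since both observations come from the same component, the likelihood for component k is f_k(x₁)·f_k(x₂).
  L_I = [e^(−3.17)·3.17^8/8! = 0.0106228] × [0.0106228] = 0.000112844
  L_II = [e^(−5.30)·5.30^8/8! = 0.0770772] × [0.0770772] = 0.00594089
  L_III = [e^(−7.48)·7.48^8/8! = 0.137142] × [0.137142] = 0.0188078
  L_IV = [e^(−11.54)·11.54^8/8! = 0.075922] × [0.075922] = 0.00576415
Prior × likelihood for each component:
  π_I·L_I = 0.09 × 0.000112844 = 1.0156e-05
  π_II·L_II = 0.53 × 0.00594089 = 0.00314867
  π_III·L_III = 0.22 × 0.0188078 = 0.00413773
  π_IV·L_IV = 0.16 × 0.00576415 = 0.000922264
Evidence: 1.0156e-05 + 0.00314867 + 0.00413773 + 0.000922264 = 0.00821882
So the posterior for Population III is 0.00413773 / 0.00821882 ≈ 0.5034.

0.5034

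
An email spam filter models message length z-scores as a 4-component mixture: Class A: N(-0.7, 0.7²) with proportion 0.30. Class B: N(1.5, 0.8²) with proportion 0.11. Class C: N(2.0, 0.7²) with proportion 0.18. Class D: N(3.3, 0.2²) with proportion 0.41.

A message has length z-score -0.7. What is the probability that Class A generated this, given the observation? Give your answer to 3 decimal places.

0.992

P(component k | x) = π_k·f_k(x) / marginal(x), where marginal(x) = Σ_j π_j·f_j(x).
Component likelihoods at x = -0.7:
  L_A = (1/(0.7·√(2π)))·exp(−(-0.7−-0.7)²/(2·0.7²)) = 0.569918·exp(-0.00000) = 0.569918
  L_B = (1/(0.8·√(2π)))·exp(−(-0.7−1.5)²/(2·0.8²)) = 0.498678·exp(-3.78125) = 0.011367
  L_C = (1/(0.7·√(2π)))·exp(−(-0.7−2.0)²/(2·0.7²)) = 0.569918·exp(-7.43878) = 0.000335114
  L_D = (1/(0.2·√(2π)))·exp(−(-0.7−3.3)²/(2·0.2²)) = 1.994711·exp(-200.00000) = 2.76047e-87
Prior × likelihood for each component:
  π_A·L_A = 0.30 × 0.569918 = 0.170975
  π_B·L_B = 0.11 × 0.011367 = 0.00125036
  π_C·L_C = 0.18 × 0.000335114 = 6.03206e-05
  π_D·L_D = 0.41 × 2.76047e-87 = 1.13179e-87
Normaliser: 0.170975 + 0.00125036 + 6.03206e-05 + 1.13179e-87 = 0.172286
P(Class A | x) ≈ 0.992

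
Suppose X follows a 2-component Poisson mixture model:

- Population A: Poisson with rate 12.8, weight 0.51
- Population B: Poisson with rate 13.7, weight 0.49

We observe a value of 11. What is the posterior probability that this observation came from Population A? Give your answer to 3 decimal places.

0.548

By Bayes' theorem, P(k | x) = P(Z=k) f_k(x) / Σ_j P(Z=j) f_j(x).
Evaluate each component's likelihood at the observed value:
  L_A = e^(−12.8)·12.8^11/11! = 0.104516
  L_B = e^(−13.7)·13.7^11/11! = 0.0897297
Weight by the priors:
  P(Z=A)·L_A = 0.51 × 0.104516 = 0.0533034
  P(Z=B)·L_B = 0.49 × 0.0897297 = 0.0439675
Sum: 0.0533034 + 0.0439675 = 0.0972709
P(Population A | the observation) ≈ 0.548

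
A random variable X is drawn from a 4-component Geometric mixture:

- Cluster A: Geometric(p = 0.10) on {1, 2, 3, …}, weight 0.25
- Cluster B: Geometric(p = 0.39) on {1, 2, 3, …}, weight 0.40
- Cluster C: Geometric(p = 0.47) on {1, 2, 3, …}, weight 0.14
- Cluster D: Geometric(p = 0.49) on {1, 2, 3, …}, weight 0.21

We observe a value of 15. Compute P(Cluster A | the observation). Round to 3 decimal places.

P(component k | x) = w_k·f_k(x) / marginal(x), where marginal(x) = Σ_j w_j·f_j(x).
Evaluate each component's likelihood at the observed value:
  p_A = 0.0228768
  p_B = 0.000385196
  p_C = 6.48575e-05
  p_D = 3.9462e-05
Multiply by the mixture weights:
  w_A·p_A = 0.25 × 0.0228768 = 0.0057192
  w_B·p_B = 0.40 × 0.000385196 = 0.000154079
  w_C·p_C = 0.14 × 6.48575e-05 = 9.08005e-06
  w_D·p_D = 0.21 × 3.9462e-05 = 8.28701e-06
Normaliser: 0.0057192 + 0.000154079 + 9.08005e-06 + 8.28701e-06 = 0.00589064
So the posterior for Cluster A is 0.0057192 / 0.00589064 ≈ 0.971.

0.971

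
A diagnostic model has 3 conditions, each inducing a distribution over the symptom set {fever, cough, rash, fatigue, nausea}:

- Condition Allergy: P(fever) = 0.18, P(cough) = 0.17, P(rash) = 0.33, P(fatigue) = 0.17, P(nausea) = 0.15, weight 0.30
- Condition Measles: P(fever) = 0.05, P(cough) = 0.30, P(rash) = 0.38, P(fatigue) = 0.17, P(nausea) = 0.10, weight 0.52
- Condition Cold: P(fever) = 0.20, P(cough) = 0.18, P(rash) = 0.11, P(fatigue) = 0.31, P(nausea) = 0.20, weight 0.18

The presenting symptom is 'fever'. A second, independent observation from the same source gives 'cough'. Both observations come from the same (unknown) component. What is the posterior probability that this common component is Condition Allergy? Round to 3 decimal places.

The responsibility of component k is w_k f_k(x) divided by Σ_j w_j f_j(x).
Since both observations come from the same component, the likelihood for component k is f_k(x₁)·f_k(x₂).
  L_Allergy = [P(fever | comp) = 0.18] × [0.17] = 0.0306
  L_Measles = [P(fever | comp) = 0.05] × [0.3] = 0.015
  L_Cold = [P(fever | comp) = 0.20] × [0.18] = 0.036
Weight by the priors:
  w_Allergy·L_Allergy = 0.30 × 0.0306 = 0.00918
  w_Measles·L_Measles = 0.52 × 0.015 = 0.0078
  w_Cold·L_Cold = 0.18 × 0.036 = 0.00648
Normaliser: 0.00918 + 0.0078 + 0.00648 = 0.02346
P(Condition Allergy | data) ≈ 0.391

0.391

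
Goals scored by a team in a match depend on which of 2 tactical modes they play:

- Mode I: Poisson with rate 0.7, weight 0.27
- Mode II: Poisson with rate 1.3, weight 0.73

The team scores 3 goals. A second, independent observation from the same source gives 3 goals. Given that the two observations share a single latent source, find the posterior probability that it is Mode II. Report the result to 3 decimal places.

Posterior ∝ prior × likelihood, so P(k | x) ∝ P(Z=k) f_k(x); normalise over all components.
Since both observations come from the same component, the likelihood for component k is f_k(x₁)·f_k(x₂).
  p_I = [e^(−0.7)·0.7^3/3! = 0.0283881] × [0.0283881] = 0.000805886
  p_II = [e^(−1.3)·1.3^3/3! = 0.0997921] × [0.0997921] = 0.00995845
Weight by the priors:
  P(Z=I)·p_I = 0.27 × 0.000805886 = 0.000217589
  P(Z=II)·p_II = 0.73 × 0.00995845 = 0.00726967
Normaliser: 0.000217589 + 0.00726967 = 0.00748726
Responsibility of Mode II: 0.00726967 / 0.00748726 ≈ 0.971

0.971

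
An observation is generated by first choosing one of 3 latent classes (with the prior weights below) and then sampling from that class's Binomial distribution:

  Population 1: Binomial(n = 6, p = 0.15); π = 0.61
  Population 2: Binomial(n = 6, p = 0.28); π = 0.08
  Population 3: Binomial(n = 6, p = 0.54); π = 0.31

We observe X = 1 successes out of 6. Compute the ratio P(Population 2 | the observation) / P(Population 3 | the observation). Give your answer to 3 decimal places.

1.257

Posterior odds = (π_i f_i(x)) / (π_j f_j(x)); the normalising sum cancels.
Component likelihoods at x = 1 successes out of 6:
  L_1 = 0.399335
  L_2 = 0.325066
  L_3 = 0.066732
Odds = (0.08/0.31) × (0.325066/0.066732) = 0.258065 × 4.87122 ≈ 1.257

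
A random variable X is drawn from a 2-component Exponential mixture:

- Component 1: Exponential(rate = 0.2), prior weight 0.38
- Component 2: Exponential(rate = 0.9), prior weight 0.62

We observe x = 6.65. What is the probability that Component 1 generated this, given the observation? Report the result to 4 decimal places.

Apply Bayes' rule: the posterior for each component is proportional to its prior times its likelihood at x.
Exponential densities:
  f_1 = 0.2·e^(−0.2·6.65) = 0.2·e^(−1.3300) = 0.0528955
  f_2 = 0.9·e^(−0.9·6.65) = 0.9·e^(−5.9850) = 0.00226459
Multiply by the mixture weights:
  π_1·f_1 = 0.38 × 0.0528955 = 0.0201003
  π_2·f_2 = 0.62 × 0.00226459 = 0.00140405
Sum: 0.0201003 + 0.00140405 = 0.0215043
P(Component 1 | 6.65) = 0.0201003 / 0.0215043 ≈ 0.9347

0.9347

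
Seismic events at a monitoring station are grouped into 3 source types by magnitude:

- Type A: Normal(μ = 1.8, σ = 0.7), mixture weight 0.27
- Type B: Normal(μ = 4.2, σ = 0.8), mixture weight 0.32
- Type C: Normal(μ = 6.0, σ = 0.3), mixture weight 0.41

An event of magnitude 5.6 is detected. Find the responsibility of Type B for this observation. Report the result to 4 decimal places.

P(component k | x) = π_k·f_k(x) / marginal(x), where marginal(x) = Σ_j π_j·f_j(x).
Component likelihoods at x = 5.6:
  p_A = (1/(0.7·√(2π)))·exp(−(5.6−1.8)²/(2·0.7²)) = 0.569918·exp(-14.73469) = 2.27309e-07
  p_B = (1/(0.8·√(2π)))·exp(−(5.6−4.2)²/(2·0.8²)) = 0.498678·exp(-1.53125) = 0.107847
  p_C = (1/(0.3·√(2π)))·exp(−(5.6−6.0)²/(2·0.3²)) = 1.329808·exp(-0.88889) = 0.5467
Unnormalised posteriors:
  π_A·p_A = 0.27 × 2.27309e-07 = 6.13733e-08
  π_B·p_B = 0.32 × 0.107847 = 0.0345109
  π_C·p_C = 0.41 × 0.5467 = 0.224147
Normaliser: 6.13733e-08 + 0.0345109 + 0.224147 = 0.258658
P(Type B | the observation) = 0.0345109 / 0.258658 ≈ 0.1334

0.1334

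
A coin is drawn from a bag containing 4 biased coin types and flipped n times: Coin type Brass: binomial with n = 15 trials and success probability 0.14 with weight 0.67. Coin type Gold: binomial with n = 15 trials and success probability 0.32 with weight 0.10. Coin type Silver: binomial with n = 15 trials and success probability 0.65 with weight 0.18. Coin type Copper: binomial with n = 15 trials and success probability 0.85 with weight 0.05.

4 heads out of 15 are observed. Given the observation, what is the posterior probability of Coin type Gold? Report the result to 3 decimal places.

Posterior ∝ prior × likelihood, so P(k | x) ∝ P(Z=k) f_k(x); normalise over all components.
Component likelihoods at x = 4 heads out of 15:
  f_Brass = C(15,4)·0.14^4·0.86^11 = 1365·0.00038416·0.190319 = 0.0997994
  f_Gold = C(15,4)·0.32^4·0.68^11 = 1365·0.0104858·0.0143747 = 0.205746
  f_Silver = C(15,4)·0.65^4·0.35^11 = 1365·0.178506·9.65492e-06 = 0.00235253
  f_Copper = C(15,4)·0.85^4·0.15^11 = 1365·0.522006·8.64976e-10 = 6.16328e-07
Multiply by the mixture weights:
  P(Z=Brass)·f_Brass = 0.67 × 0.0997994 = 0.0668656
  P(Z=Gold)·f_Gold = 0.10 × 0.205746 = 0.0205746
  P(Z=Silver)·f_Silver = 0.18 × 0.00235253 = 0.000423455
  P(Z=Copper)·f_Copper = 0.05 × 6.16328e-07 = 3.08164e-08
Sum: 0.0668656 + 0.0205746 + 0.000423455 + 3.08164e-08 = 0.0878636
P(Coin type Gold | data) ≈ 0.234

0.234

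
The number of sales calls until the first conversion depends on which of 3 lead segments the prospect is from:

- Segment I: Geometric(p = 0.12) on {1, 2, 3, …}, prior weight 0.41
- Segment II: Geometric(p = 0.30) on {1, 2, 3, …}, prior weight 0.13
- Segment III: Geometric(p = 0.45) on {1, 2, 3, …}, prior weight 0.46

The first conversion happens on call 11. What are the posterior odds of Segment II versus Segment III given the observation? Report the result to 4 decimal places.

Since P(k|x) ∝ P(Z=k) f_k(x), the posterior odds are P(Z=i) f_i(x) / (P(Z=j) f_j(x)).
Evaluate each component's likelihood at the observed value:
  p_I = 0.12·(1−0.12)^10 = 0.12·0.278501 = 0.0334201
  p_II = 0.30·(1−0.30)^10 = 0.30·0.0282475 = 0.00847426
  p_III = 0.45·(1−0.45)^10 = 0.45·0.00253295 = 0.00113983
Odds = (0.13/0.46) × (0.00847426/0.00113983) = 0.282609 × 7.43468 ≈ 2.1011

2.1011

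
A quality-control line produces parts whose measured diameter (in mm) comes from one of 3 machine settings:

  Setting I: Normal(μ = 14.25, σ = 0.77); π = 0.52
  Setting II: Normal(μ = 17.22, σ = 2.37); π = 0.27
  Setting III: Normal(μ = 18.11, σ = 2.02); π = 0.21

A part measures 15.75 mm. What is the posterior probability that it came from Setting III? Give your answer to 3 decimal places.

0.212

The responsibility of component k is P(Z=k) f_k(x) divided by Σ_j P(Z=j) f_j(x).
Component likelihoods at x = 15.75 mm:
  L_I = 0.0776901
  L_II = 0.138874
  L_III = 0.0998069
Weight by the priors:
  P(Z=I)·L_I = 0.52 × 0.0776901 = 0.0403989
  P(Z=II)·L_II = 0.27 × 0.138874 = 0.0374961
  P(Z=III)·L_III = 0.21 × 0.0998069 = 0.0209594
Denominator: 0.0403989 + 0.0374961 + 0.0209594 = 0.0988544
So the posterior for Setting III is 0.0209594 / 0.0988544 ≈ 0.212.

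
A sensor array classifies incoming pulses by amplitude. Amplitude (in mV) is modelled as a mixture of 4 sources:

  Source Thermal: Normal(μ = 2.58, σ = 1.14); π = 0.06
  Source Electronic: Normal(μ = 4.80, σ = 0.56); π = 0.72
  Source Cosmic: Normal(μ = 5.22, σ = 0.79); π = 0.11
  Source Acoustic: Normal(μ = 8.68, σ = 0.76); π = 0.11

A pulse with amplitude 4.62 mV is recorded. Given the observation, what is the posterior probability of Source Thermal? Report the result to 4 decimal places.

0.0079

P(component k | x) = π_k·f_k(x) / marginal(x), where marginal(x) = Σ_j π_j·f_j(x).
Component likelihoods at x = 4.62 mV:
  L_Thermal = 0.0705753
  L_Electronic = 0.67653
  L_Cosmic = 0.378465
  L_Acoustic = 3.33526e-07
Unnormalised posteriors:
  π_Thermal·L_Thermal = 0.06 × 0.0705753 = 0.00423452
  π_Electronic·L_Electronic = 0.72 × 0.67653 = 0.487102
  π_Cosmic·L_Cosmic = 0.11 × 0.378465 = 0.0416312
  π_Acoustic·L_Acoustic = 0.11 × 3.33526e-07 = 3.66878e-08
Sum: 0.00423452 + 0.487102 + 0.0416312 + 3.66878e-08 = 0.532967
P(Source Thermal | 4.62 mV) = 0.00423452 / 0.532967 ≈ 0.0079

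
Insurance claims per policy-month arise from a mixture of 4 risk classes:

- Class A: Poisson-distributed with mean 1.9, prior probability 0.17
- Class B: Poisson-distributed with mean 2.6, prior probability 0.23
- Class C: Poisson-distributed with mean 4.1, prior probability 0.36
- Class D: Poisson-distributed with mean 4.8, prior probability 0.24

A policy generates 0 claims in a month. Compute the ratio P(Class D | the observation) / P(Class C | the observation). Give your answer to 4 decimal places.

0.3311

Posterior odds = (w_i f_i(x)) / (w_j f_j(x)); the normalising sum cancels.
Evaluate each component's likelihood at the observed value:
  f_A = 0.149569
  f_B = 0.0742736
  f_C = 0.0165727
  f_D = 0.00822975
Posterior odds = (w_D·f_D) / (w_C·f_C) = (0.24·0.00822975) / (0.36·0.0165727) = 0.00197514 / 0.00596616 ≈ 0.3311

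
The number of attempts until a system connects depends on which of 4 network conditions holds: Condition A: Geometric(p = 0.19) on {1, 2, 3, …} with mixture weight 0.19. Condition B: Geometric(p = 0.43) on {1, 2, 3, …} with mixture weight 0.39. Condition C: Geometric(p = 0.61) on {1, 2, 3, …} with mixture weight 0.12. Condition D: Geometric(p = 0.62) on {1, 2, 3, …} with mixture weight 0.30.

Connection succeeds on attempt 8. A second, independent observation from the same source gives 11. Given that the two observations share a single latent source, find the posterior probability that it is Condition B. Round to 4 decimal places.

By Bayes' theorem, P(k | x) = P(Z=k) f_k(x) / Σ_j P(Z=j) f_j(x).
Since both observations come from the same component, the likelihood for component k is f_k(x₁)·f_k(x₂).
  f_A = [0.0434659] × [0.0230996] = 0.00100404
  f_B = [0.00840606] × [0.00155674] = 1.30861e-05
  f_C = [0.000837109] × [4.96565e-05] = 4.15679e-08
  f_D = [0.000709377] × [3.89249e-05] = 2.76124e-08
Multiply by the mixture weights:
  P(Z=A)·f_A = 0.19 × 0.00100404 = 0.000190768
  P(Z=B)·f_B = 0.39 × 1.30861e-05 = 5.10357e-06
  P(Z=C)·f_C = 0.12 × 4.15679e-08 = 4.98815e-09
  P(Z=D)·f_D = 0.30 × 2.76124e-08 = 8.28373e-09
Sum: 0.000190768 + 5.10357e-06 + 4.98815e-09 + 8.28373e-09 = 0.000195885
P(Condition B | x₁, x₂) ≈ 0.0261

0.0261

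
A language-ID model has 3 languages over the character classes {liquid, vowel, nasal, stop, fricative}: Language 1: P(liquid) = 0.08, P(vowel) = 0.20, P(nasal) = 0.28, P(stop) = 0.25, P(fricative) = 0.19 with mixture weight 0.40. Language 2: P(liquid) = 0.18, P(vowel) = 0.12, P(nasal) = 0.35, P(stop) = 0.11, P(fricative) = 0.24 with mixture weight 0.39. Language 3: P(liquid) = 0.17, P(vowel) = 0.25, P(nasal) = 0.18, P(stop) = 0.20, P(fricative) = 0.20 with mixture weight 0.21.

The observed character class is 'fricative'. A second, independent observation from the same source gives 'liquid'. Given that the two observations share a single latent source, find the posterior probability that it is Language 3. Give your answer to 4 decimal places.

The responsibility of component k is w_k f_k(x) divided by Σ_j w_j f_j(x).
Since both observations come from the same component, the likelihood for component k is f_k(x₁)·f_k(x₂).
  L_1 = [P(fricative | comp) = 0.19] × [0.08] = 0.0152
  L_2 = [P(fricative | comp) = 0.24] × [0.18] = 0.0432
  L_3 = [P(fricative | comp) = 0.20] × [0.17] = 0.034
Multiply by the mixture weights:
  w_1·L_1 = 0.40 × 0.0152 = 0.00608
  w_2·L_2 = 0.39 × 0.0432 = 0.016848
  w_3·L_3 = 0.21 × 0.034 = 0.00714
Sum: 0.00608 + 0.016848 + 0.00714 = 0.030068
Responsibility of Language 3: 0.00714 / 0.030068 ≈ 0.2375

0.2375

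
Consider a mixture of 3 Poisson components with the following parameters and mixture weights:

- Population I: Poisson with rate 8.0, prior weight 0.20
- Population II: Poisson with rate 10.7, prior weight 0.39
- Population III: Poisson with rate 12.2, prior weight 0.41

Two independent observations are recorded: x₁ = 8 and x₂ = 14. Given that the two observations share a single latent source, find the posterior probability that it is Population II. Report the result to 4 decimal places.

0.4701

P(component k | x) = P(Z=k)·f_k(x) / marginal(x), where marginal(x) = Σ_j P(Z=j)·f_j(x).
Since both observations come from the same component, the likelihood for component k is f_k(x₁)·f_k(x₂).
  L_I = [e^(−8.0)·8.0^8/8! = 0.139587] × [0.0169237] = 0.00236232
  L_II = [e^(−10.7)·10.7^8/8! = 0.0960724] × [0.0666828] = 0.00640637
  L_III = [e^(−12.2)·12.2^8/8! = 0.0612302] × [0.0933763] = 0.00571745
Prior × likelihood for each component:
  P(Z=I)·L_I = 0.20 × 0.00236232 = 0.000472464
  P(Z=II)·L_II = 0.39 × 0.00640637 = 0.00249849
  P(Z=III)·L_III = 0.41 × 0.00571745 = 0.00234415
Evidence: 0.000472464 + 0.00249849 + 0.00234415 = 0.0053151
Responsibility of Population II: 0.00249849 / 0.0053151 ≈ 0.4701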